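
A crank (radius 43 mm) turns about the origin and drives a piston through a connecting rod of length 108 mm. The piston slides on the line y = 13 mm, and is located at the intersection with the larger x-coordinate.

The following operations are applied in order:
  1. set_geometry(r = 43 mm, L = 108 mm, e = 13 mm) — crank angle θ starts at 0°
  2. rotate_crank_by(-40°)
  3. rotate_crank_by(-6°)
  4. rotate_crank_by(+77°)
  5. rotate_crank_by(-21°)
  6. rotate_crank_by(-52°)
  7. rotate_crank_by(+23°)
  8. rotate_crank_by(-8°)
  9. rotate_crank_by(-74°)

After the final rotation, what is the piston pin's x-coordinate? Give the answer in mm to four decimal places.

set_geometry: r = 43 mm, L = 108 mm, e = 13 mm; θ ← 0°
rotate_crank_by(-40°): θ ← 0° -40° = -40°
rotate_crank_by(-6°): θ ← -40° -6° = -46°
rotate_crank_by(+77°): θ ← -46° +77° = 31°
rotate_crank_by(-21°): θ ← 31° -21° = 10°
rotate_crank_by(-52°): θ ← 10° -52° = -42°
rotate_crank_by(+23°): θ ← -42° +23° = -19°
rotate_crank_by(-8°): θ ← -19° -8° = -27°
rotate_crank_by(-74°): θ ← -27° -74° = -101°
crank pin P = (r cos θ, r sin θ) = (-8.204787, -42.209969)
h = r sin θ − e = -42.209969 − 13 = -55.209969
x = r cos θ + √(L² − h²) = -8.204787 + √(11664.0 − 3048.1407) = -8.204787 + 92.821653 = 84.616867

84.6169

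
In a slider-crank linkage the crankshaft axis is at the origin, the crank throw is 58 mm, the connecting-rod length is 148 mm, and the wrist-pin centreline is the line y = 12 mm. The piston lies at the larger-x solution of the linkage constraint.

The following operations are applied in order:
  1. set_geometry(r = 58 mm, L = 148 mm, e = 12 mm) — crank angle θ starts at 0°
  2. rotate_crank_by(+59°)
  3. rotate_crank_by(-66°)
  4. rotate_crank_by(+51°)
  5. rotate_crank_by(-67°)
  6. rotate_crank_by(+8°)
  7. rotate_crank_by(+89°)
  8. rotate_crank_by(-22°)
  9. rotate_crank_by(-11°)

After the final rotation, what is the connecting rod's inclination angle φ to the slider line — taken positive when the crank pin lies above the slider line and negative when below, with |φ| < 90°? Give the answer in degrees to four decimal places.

10.1382

set_geometry: r = 58 mm, L = 148 mm, e = 12 mm; θ ← 0°
rotate_crank_by(+59°): θ ← 0° +59° = 59°
rotate_crank_by(-66°): θ ← 59° -66° = -7°
rotate_crank_by(+51°): θ ← -7° +51° = 44°
rotate_crank_by(-67°): θ ← 44° -67° = -23°
rotate_crank_by(+8°): θ ← -23° +8° = -15°
rotate_crank_by(+89°): θ ← -15° +89° = 74°
rotate_crank_by(-22°): θ ← 74° -22° = 52°
rotate_crank_by(-11°): θ ← 52° -11° = 41°
crank pin P = (r cos θ, r sin θ) = (43.773156, 38.051424)
h = r sin θ − e = 38.051424 − 12 = 26.051424
sin φ = h / L = 26.051424 / 148 = 0.17602313
φ = arcsin(0.17602313) = 10.138204°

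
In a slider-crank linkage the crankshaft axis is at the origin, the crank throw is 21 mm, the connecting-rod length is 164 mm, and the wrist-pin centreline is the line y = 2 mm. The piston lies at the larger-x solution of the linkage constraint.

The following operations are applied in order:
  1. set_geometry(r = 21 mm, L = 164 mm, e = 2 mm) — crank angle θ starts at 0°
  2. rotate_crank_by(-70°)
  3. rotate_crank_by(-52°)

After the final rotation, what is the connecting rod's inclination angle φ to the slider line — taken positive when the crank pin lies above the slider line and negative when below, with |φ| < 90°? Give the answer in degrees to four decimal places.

-6.9375

set_geometry: r = 21 mm, L = 164 mm, e = 2 mm; θ ← 0°
rotate_crank_by(-70°): θ ← 0° -70° = -70°
rotate_crank_by(-52°): θ ← -70° -52° = -122°
crank pin P = (r cos θ, r sin θ) = (-11.128305, -17.809010)
h = r sin θ − e = -17.809010 − 2 = -19.809010
sin φ = h / L = -19.809010 / 164 = -0.12078665
φ = arcsin(-0.12078665) = -6.937504°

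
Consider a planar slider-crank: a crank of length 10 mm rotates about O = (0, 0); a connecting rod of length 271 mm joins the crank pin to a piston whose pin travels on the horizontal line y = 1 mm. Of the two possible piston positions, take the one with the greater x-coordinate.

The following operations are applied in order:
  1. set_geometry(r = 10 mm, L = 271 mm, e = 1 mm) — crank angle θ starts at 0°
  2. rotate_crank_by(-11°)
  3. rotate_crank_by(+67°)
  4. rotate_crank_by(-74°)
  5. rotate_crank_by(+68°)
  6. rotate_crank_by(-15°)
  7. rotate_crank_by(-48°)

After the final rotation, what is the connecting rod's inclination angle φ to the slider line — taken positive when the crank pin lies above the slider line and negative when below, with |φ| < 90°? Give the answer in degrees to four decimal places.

-0.6870

set_geometry: r = 10 mm, L = 271 mm, e = 1 mm; θ ← 0°
rotate_crank_by(-11°): θ ← 0° -11° = -11°
rotate_crank_by(+67°): θ ← -11° +67° = 56°
rotate_crank_by(-74°): θ ← 56° -74° = -18°
rotate_crank_by(+68°): θ ← -18° +68° = 50°
rotate_crank_by(-15°): θ ← 50° -15° = 35°
rotate_crank_by(-48°): θ ← 35° -48° = -13°
crank pin P = (r cos θ, r sin θ) = (9.743701, -2.249511)
h = r sin θ − e = -2.249511 − 1 = -3.249511
sin φ = h / L = -3.249511 / 271 = -0.01199081
φ = arcsin(-0.01199081) = -0.687039°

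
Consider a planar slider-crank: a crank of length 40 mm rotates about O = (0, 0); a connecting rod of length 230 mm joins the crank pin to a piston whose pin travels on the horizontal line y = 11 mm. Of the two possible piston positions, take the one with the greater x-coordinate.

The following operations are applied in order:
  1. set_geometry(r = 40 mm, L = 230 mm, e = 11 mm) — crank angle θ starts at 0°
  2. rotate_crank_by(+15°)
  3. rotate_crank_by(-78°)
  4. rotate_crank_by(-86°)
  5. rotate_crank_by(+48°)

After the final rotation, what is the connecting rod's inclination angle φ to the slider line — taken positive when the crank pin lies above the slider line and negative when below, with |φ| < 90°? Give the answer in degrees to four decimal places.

-12.6235

set_geometry: r = 40 mm, L = 230 mm, e = 11 mm; θ ← 0°
rotate_crank_by(+15°): θ ← 0° +15° = 15°
rotate_crank_by(-78°): θ ← 15° -78° = -63°
rotate_crank_by(-86°): θ ← -63° -86° = -149°
rotate_crank_by(+48°): θ ← -149° +48° = -101°
crank pin P = (r cos θ, r sin θ) = (-7.632360, -39.265087)
h = r sin θ − e = -39.265087 − 11 = -50.265087
sin φ = h / L = -50.265087 / 230 = -0.21854386
φ = arcsin(-0.21854386) = -12.623521°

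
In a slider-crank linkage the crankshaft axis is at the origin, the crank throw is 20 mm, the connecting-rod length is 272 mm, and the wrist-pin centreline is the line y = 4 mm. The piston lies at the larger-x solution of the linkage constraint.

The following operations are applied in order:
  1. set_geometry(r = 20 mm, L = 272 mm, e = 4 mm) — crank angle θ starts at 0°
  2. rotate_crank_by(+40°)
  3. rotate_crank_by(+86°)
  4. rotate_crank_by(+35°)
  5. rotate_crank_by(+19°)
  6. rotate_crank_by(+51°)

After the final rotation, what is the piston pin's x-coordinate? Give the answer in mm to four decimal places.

258.7106

set_geometry: r = 20 mm, L = 272 mm, e = 4 mm; θ ← 0°
rotate_crank_by(+40°): θ ← 0° +40° = 40°
rotate_crank_by(+86°): θ ← 40° +86° = 126°
rotate_crank_by(+35°): θ ← 126° +35° = 161°
rotate_crank_by(+19°): θ ← 161° +19° = 180°
rotate_crank_by(+51°): θ ← 180° +51° = 231°
crank pin P = (r cos θ, r sin θ) = (-12.586408, -15.542919)
h = r sin θ − e = -15.542919 − 4 = -19.542919
x = r cos θ + √(L² − h²) = -12.586408 + √(73984.0 − 381.9257) = -12.586408 + 271.297022 = 258.710614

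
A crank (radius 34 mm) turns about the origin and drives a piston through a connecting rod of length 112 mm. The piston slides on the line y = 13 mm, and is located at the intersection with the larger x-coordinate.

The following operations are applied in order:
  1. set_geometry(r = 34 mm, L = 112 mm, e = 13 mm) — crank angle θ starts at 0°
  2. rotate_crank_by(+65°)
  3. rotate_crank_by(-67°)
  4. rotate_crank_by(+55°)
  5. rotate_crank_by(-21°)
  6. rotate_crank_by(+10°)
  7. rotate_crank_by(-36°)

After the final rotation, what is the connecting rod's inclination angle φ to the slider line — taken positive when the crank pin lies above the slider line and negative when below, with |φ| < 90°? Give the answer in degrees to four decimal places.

set_geometry: r = 34 mm, L = 112 mm, e = 13 mm; θ ← 0°
rotate_crank_by(+65°): θ ← 0° +65° = 65°
rotate_crank_by(-67°): θ ← 65° -67° = -2°
rotate_crank_by(+55°): θ ← -2° +55° = 53°
rotate_crank_by(-21°): θ ← 53° -21° = 32°
rotate_crank_by(+10°): θ ← 32° +10° = 42°
rotate_crank_by(-36°): θ ← 42° -36° = 6°
crank pin P = (r cos θ, r sin θ) = (33.813744, 3.553968)
h = r sin θ − e = 3.553968 − 13 = -9.446032
sin φ = h / L = -9.446032 / 112 = -0.08433957
φ = arcsin(-0.08433957) = -4.838049°

-4.8380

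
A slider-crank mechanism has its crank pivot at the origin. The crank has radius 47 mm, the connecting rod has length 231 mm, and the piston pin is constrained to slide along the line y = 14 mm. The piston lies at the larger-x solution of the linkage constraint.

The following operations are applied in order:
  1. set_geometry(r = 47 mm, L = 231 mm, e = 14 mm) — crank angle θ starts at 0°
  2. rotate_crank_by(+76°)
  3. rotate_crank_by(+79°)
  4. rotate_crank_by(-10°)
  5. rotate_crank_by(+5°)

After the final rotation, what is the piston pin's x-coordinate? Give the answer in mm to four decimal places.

set_geometry: r = 47 mm, L = 231 mm, e = 14 mm; θ ← 0°
rotate_crank_by(+76°): θ ← 0° +76° = 76°
rotate_crank_by(+79°): θ ← 76° +79° = 155°
rotate_crank_by(-10°): θ ← 155° -10° = 145°
rotate_crank_by(+5°): θ ← 145° +5° = 150°
crank pin P = (r cos θ, r sin θ) = (-40.703194, 23.500000)
h = r sin θ − e = 23.500000 − 14 = 9.500000
x = r cos θ + √(L² − h²) = -40.703194 + √(53361.0 − 90.2500) = -40.703194 + 230.804571 = 190.101377

190.1014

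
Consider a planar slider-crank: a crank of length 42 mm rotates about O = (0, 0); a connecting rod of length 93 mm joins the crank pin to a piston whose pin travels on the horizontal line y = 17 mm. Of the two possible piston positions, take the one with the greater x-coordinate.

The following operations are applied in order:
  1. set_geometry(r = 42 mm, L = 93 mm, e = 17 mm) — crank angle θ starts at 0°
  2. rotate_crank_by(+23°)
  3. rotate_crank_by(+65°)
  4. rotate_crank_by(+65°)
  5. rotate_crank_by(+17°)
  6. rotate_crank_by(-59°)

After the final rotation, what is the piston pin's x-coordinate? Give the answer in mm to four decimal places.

set_geometry: r = 42 mm, L = 93 mm, e = 17 mm; θ ← 0°
rotate_crank_by(+23°): θ ← 0° +23° = 23°
rotate_crank_by(+65°): θ ← 23° +65° = 88°
rotate_crank_by(+65°): θ ← 88° +65° = 153°
rotate_crank_by(+17°): θ ← 153° +17° = 170°
rotate_crank_by(-59°): θ ← 170° -59° = 111°
crank pin P = (r cos θ, r sin θ) = (-15.051454, 39.210378)
h = r sin θ − e = 39.210378 − 17 = 22.210378
x = r cos θ + √(L² − h²) = -15.051454 + √(8649.0 − 493.3009) = -15.051454 + 90.308909 = 75.257455

75.2575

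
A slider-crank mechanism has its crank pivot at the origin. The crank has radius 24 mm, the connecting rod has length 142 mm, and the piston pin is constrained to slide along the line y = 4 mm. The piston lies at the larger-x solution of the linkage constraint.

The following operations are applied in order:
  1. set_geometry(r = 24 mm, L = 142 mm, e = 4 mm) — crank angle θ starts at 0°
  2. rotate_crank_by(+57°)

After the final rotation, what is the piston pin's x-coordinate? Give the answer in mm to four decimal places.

set_geometry: r = 24 mm, L = 142 mm, e = 4 mm; θ ← 0°
rotate_crank_by(+57°): θ ← 0° +57° = 57°
crank pin P = (r cos θ, r sin θ) = (13.071337, 20.128094)
h = r sin θ − e = 20.128094 − 4 = 16.128094
x = r cos θ + √(L² − h²) = 13.071337 + √(20164.0 − 260.1154) = 13.071337 + 141.081128 = 154.152465

154.1525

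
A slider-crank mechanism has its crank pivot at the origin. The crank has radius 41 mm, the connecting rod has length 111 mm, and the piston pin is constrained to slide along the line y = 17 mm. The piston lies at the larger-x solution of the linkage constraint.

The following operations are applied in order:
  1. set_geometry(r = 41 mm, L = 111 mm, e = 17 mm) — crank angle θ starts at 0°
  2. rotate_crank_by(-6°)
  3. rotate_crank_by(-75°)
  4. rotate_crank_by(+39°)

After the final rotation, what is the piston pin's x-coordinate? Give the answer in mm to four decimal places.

132.1871

set_geometry: r = 41 mm, L = 111 mm, e = 17 mm; θ ← 0°
rotate_crank_by(-6°): θ ← 0° -6° = -6°
rotate_crank_by(-75°): θ ← -6° -75° = -81°
rotate_crank_by(+39°): θ ← -81° +39° = -42°
crank pin P = (r cos θ, r sin θ) = (30.468938, -27.434355)
h = r sin θ − e = -27.434355 − 17 = -44.434355
x = r cos θ + √(L² − h²) = 30.468938 + √(12321.0 − 1974.4119) = 30.468938 + 101.718180 = 132.187118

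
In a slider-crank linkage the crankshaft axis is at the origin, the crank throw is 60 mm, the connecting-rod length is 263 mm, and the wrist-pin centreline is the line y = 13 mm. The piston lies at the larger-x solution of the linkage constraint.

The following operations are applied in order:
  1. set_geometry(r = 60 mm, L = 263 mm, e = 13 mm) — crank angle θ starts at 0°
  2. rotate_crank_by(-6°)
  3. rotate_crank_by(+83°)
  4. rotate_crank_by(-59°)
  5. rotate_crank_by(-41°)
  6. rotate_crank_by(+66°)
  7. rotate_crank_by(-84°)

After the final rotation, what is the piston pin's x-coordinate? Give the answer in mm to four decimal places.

303.0170

set_geometry: r = 60 mm, L = 263 mm, e = 13 mm; θ ← 0°
rotate_crank_by(-6°): θ ← 0° -6° = -6°
rotate_crank_by(+83°): θ ← -6° +83° = 77°
rotate_crank_by(-59°): θ ← 77° -59° = 18°
rotate_crank_by(-41°): θ ← 18° -41° = -23°
rotate_crank_by(+66°): θ ← -23° +66° = 43°
rotate_crank_by(-84°): θ ← 43° -84° = -41°
crank pin P = (r cos θ, r sin θ) = (45.282575, -39.363542)
h = r sin θ − e = -39.363542 − 13 = -52.363542
x = r cos θ + √(L² − h²) = 45.282575 + √(69169.0 − 2741.9405) = 45.282575 + 257.734475 = 303.017050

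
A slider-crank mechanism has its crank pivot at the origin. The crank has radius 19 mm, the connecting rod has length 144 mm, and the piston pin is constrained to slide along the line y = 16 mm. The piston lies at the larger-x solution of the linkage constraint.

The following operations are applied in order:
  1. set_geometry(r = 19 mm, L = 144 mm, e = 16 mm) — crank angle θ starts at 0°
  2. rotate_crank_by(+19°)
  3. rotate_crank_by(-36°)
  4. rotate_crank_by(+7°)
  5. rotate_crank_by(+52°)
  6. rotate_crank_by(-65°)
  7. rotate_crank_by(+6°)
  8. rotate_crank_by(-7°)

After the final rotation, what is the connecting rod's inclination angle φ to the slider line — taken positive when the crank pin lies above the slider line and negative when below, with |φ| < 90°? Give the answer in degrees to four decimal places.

set_geometry: r = 19 mm, L = 144 mm, e = 16 mm; θ ← 0°
rotate_crank_by(+19°): θ ← 0° +19° = 19°
rotate_crank_by(-36°): θ ← 19° -36° = -17°
rotate_crank_by(+7°): θ ← -17° +7° = -10°
rotate_crank_by(+52°): θ ← -10° +52° = 42°
rotate_crank_by(-65°): θ ← 42° -65° = -23°
rotate_crank_by(+6°): θ ← -23° +6° = -17°
rotate_crank_by(-7°): θ ← -17° -7° = -24°
crank pin P = (r cos θ, r sin θ) = (17.357364, -7.727996)
h = r sin θ − e = -7.727996 − 16 = -23.727996
sin φ = h / L = -23.727996 / 144 = -0.16477775
φ = arcsin(-0.16477775) = -9.484324°

-9.4843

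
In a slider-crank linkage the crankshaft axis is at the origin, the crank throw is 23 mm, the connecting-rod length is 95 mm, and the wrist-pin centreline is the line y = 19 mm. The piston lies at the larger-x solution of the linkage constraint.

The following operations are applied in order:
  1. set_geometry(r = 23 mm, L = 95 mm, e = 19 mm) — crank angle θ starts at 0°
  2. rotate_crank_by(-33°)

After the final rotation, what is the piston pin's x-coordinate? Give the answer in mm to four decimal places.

108.9056

set_geometry: r = 23 mm, L = 95 mm, e = 19 mm; θ ← 0°
rotate_crank_by(-33°): θ ← 0° -33° = -33°
crank pin P = (r cos θ, r sin θ) = (19.289423, -12.526698)
h = r sin θ − e = -12.526698 − 19 = -31.526698
x = r cos θ + √(L² − h²) = 19.289423 + √(9025.0 − 993.9327) = 19.289423 + 89.616222 = 108.905646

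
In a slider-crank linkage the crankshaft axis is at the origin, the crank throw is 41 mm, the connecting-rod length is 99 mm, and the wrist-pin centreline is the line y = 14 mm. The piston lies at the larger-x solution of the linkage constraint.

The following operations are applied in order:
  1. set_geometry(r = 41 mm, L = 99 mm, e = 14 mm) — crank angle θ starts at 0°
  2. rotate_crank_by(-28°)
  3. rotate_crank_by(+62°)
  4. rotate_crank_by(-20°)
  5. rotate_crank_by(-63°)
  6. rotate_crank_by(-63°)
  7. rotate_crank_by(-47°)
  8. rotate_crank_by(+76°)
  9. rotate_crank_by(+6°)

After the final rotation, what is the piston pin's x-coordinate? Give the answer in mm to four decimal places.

92.2319

set_geometry: r = 41 mm, L = 99 mm, e = 14 mm; θ ← 0°
rotate_crank_by(-28°): θ ← 0° -28° = -28°
rotate_crank_by(+62°): θ ← -28° +62° = 34°
rotate_crank_by(-20°): θ ← 34° -20° = 14°
rotate_crank_by(-63°): θ ← 14° -63° = -49°
rotate_crank_by(-63°): θ ← -49° -63° = -112°
rotate_crank_by(-47°): θ ← -112° -47° = -159°
rotate_crank_by(+76°): θ ← -159° +76° = -83°
rotate_crank_by(+6°): θ ← -83° +6° = -77°
crank pin P = (r cos θ, r sin θ) = (9.222993, -39.949173)
h = r sin θ − e = -39.949173 − 14 = -53.949173
x = r cos θ + √(L² − h²) = 9.222993 + √(9801.0 − 2910.5132) = 9.222993 + 83.008956 = 92.231949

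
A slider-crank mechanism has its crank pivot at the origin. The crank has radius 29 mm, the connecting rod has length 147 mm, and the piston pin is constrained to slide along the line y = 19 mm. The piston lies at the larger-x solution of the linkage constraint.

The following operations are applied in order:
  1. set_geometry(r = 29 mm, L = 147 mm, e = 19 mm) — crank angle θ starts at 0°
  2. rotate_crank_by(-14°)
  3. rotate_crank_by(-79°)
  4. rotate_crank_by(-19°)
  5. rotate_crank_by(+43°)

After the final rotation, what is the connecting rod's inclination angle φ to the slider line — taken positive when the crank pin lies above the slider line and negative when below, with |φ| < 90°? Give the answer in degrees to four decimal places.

set_geometry: r = 29 mm, L = 147 mm, e = 19 mm; θ ← 0°
rotate_crank_by(-14°): θ ← 0° -14° = -14°
rotate_crank_by(-79°): θ ← -14° -79° = -93°
rotate_crank_by(-19°): θ ← -93° -19° = -112°
rotate_crank_by(+43°): θ ← -112° +43° = -69°
crank pin P = (r cos θ, r sin θ) = (10.392671, -27.073832)
h = r sin θ − e = -27.073832 − 19 = -46.073832
sin φ = h / L = -46.073832 / 147 = -0.31342743
φ = arcsin(-0.31342743) = -18.265905°

-18.2659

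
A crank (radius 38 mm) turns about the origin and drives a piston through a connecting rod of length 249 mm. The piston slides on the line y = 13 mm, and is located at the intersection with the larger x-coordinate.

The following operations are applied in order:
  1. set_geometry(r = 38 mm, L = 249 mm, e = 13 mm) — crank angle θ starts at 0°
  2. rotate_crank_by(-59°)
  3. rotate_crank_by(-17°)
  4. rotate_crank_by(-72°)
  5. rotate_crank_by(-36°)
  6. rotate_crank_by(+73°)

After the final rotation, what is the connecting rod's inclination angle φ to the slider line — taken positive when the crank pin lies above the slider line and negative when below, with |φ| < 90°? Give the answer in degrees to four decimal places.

set_geometry: r = 38 mm, L = 249 mm, e = 13 mm; θ ← 0°
rotate_crank_by(-59°): θ ← 0° -59° = -59°
rotate_crank_by(-17°): θ ← -59° -17° = -76°
rotate_crank_by(-72°): θ ← -76° -72° = -148°
rotate_crank_by(-36°): θ ← -148° -36° = -184°
rotate_crank_by(+73°): θ ← -184° +73° = -111°
crank pin P = (r cos θ, r sin θ) = (-13.617982, -35.476056)
h = r sin θ − e = -35.476056 − 13 = -48.476056
sin φ = h / L = -48.476056 / 249 = -0.19468296
φ = arcsin(-0.19468296) = -11.226203°

-11.2262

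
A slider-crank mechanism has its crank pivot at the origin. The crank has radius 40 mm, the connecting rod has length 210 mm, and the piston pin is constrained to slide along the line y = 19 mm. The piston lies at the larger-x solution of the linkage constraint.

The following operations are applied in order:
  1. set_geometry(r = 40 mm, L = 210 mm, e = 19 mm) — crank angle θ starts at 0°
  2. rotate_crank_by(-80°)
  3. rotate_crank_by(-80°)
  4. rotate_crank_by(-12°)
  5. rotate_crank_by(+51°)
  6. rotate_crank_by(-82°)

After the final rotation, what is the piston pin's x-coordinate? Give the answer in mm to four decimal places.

set_geometry: r = 40 mm, L = 210 mm, e = 19 mm; θ ← 0°
rotate_crank_by(-80°): θ ← 0° -80° = -80°
rotate_crank_by(-80°): θ ← -80° -80° = -160°
rotate_crank_by(-12°): θ ← -160° -12° = -172°
rotate_crank_by(+51°): θ ← -172° +51° = -121°
rotate_crank_by(-82°): θ ← -121° -82° = -203°
crank pin P = (r cos θ, r sin θ) = (-36.820194, 15.629245)
h = r sin θ − e = 15.629245 − 19 = -3.370755
x = r cos θ + √(L² − h²) = -36.820194 + √(44100.0 − 11.3620) = -36.820194 + 209.972946 = 173.152752

173.1528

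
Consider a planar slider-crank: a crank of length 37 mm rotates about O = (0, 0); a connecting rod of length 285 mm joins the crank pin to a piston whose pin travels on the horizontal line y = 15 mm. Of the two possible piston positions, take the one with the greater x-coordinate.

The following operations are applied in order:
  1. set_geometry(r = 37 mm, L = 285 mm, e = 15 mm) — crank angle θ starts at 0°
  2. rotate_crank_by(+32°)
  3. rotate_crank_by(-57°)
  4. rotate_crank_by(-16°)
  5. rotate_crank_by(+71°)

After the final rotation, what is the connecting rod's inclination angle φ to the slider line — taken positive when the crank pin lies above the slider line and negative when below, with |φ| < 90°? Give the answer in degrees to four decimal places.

0.7037

set_geometry: r = 37 mm, L = 285 mm, e = 15 mm; θ ← 0°
rotate_crank_by(+32°): θ ← 0° +32° = 32°
rotate_crank_by(-57°): θ ← 32° -57° = -25°
rotate_crank_by(-16°): θ ← -25° -16° = -41°
rotate_crank_by(+71°): θ ← -41° +71° = 30°
crank pin P = (r cos θ, r sin θ) = (32.042940, 18.500000)
h = r sin θ − e = 18.500000 − 15 = 3.500000
sin φ = h / L = 3.500000 / 285 = 0.01228070
φ = arcsin(0.01228070) = 0.703650°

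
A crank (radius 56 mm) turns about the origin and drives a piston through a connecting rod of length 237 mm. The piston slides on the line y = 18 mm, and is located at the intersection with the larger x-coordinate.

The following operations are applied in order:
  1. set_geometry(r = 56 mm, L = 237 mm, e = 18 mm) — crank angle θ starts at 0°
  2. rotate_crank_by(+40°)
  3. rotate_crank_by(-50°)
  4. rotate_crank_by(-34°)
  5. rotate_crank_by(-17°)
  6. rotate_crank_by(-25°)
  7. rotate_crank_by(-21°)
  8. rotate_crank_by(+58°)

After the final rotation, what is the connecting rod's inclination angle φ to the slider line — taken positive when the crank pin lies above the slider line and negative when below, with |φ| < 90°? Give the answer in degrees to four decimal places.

set_geometry: r = 56 mm, L = 237 mm, e = 18 mm; θ ← 0°
rotate_crank_by(+40°): θ ← 0° +40° = 40°
rotate_crank_by(-50°): θ ← 40° -50° = -10°
rotate_crank_by(-34°): θ ← -10° -34° = -44°
rotate_crank_by(-17°): θ ← -44° -17° = -61°
rotate_crank_by(-25°): θ ← -61° -25° = -86°
rotate_crank_by(-21°): θ ← -86° -21° = -107°
rotate_crank_by(+58°): θ ← -107° +58° = -49°
crank pin P = (r cos θ, r sin θ) = (36.739306, -42.263736)
h = r sin θ − e = -42.263736 − 18 = -60.263736
sin φ = h / L = -60.263736 / 237 = -0.25427737
φ = arcsin(-0.25427737) = -14.730770°

-14.7308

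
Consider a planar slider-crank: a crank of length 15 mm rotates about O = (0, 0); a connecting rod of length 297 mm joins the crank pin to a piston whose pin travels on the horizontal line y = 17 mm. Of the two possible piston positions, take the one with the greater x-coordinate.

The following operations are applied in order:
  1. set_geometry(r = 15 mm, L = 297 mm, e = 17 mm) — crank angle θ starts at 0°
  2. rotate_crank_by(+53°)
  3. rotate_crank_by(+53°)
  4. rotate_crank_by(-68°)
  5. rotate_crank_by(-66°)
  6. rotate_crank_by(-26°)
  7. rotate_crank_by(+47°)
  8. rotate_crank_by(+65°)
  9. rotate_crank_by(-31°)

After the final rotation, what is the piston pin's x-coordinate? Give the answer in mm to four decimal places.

310.1902

set_geometry: r = 15 mm, L = 297 mm, e = 17 mm; θ ← 0°
rotate_crank_by(+53°): θ ← 0° +53° = 53°
rotate_crank_by(+53°): θ ← 53° +53° = 106°
rotate_crank_by(-68°): θ ← 106° -68° = 38°
rotate_crank_by(-66°): θ ← 38° -66° = -28°
rotate_crank_by(-26°): θ ← -28° -26° = -54°
rotate_crank_by(+47°): θ ← -54° +47° = -7°
rotate_crank_by(+65°): θ ← -7° +65° = 58°
rotate_crank_by(-31°): θ ← 58° -31° = 27°
crank pin P = (r cos θ, r sin θ) = (13.365098, 6.809857)
h = r sin θ − e = 6.809857 − 17 = -10.190143
x = r cos θ + √(L² − h²) = 13.365098 + √(88209.0 − 103.8390) = 13.365098 + 296.825135 = 310.190233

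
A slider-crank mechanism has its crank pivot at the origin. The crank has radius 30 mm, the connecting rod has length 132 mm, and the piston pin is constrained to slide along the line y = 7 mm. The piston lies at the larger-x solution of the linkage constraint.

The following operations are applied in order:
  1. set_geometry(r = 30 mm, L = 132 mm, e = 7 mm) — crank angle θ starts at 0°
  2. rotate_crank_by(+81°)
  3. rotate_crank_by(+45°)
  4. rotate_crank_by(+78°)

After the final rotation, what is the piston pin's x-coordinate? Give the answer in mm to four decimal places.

103.1895

set_geometry: r = 30 mm, L = 132 mm, e = 7 mm; θ ← 0°
rotate_crank_by(+81°): θ ← 0° +81° = 81°
rotate_crank_by(+45°): θ ← 81° +45° = 126°
rotate_crank_by(+78°): θ ← 126° +78° = 204°
crank pin P = (r cos θ, r sin θ) = (-27.406364, -12.202099)
h = r sin θ − e = -12.202099 − 7 = -19.202099
x = r cos θ + √(L² − h²) = -27.406364 + √(17424.0 − 368.7206) = -27.406364 + 130.595863 = 103.189499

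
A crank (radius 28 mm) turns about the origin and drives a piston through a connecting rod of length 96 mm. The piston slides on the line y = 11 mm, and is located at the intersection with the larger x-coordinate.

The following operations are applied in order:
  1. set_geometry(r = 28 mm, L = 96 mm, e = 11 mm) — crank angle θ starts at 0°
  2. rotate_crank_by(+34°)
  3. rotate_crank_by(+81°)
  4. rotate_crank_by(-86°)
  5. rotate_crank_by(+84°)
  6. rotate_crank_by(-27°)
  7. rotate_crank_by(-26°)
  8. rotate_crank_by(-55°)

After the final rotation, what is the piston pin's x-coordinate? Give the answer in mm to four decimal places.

123.5111

set_geometry: r = 28 mm, L = 96 mm, e = 11 mm; θ ← 0°
rotate_crank_by(+34°): θ ← 0° +34° = 34°
rotate_crank_by(+81°): θ ← 34° +81° = 115°
rotate_crank_by(-86°): θ ← 115° -86° = 29°
rotate_crank_by(+84°): θ ← 29° +84° = 113°
rotate_crank_by(-27°): θ ← 113° -27° = 86°
rotate_crank_by(-26°): θ ← 86° -26° = 60°
rotate_crank_by(-55°): θ ← 60° -55° = 5°
crank pin P = (r cos θ, r sin θ) = (27.893452, 2.440361)
h = r sin θ − e = 2.440361 − 11 = -8.559639
x = r cos θ + √(L² − h²) = 27.893452 + √(9216.0 − 73.2674) = 27.893452 + 95.617637 = 123.511089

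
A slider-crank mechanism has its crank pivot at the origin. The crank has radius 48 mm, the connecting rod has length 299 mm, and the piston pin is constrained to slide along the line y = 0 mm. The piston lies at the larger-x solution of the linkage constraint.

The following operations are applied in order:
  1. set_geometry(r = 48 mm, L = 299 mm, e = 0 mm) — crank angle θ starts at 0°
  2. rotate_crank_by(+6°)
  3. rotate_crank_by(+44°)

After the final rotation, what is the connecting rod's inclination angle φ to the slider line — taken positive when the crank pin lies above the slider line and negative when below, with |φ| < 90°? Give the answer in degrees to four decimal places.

set_geometry: r = 48 mm, L = 299 mm, e = 0 mm; θ ← 0°
rotate_crank_by(+6°): θ ← 0° +6° = 6°
rotate_crank_by(+44°): θ ← 6° +44° = 50°
crank pin P = (r cos θ, r sin θ) = (30.853805, 36.770133)
h = r sin θ − e = 36.770133 − 0 = 36.770133
sin φ = h / L = 36.770133 / 299 = 0.12297703
φ = arcsin(0.12297703) = 7.063947°

7.0639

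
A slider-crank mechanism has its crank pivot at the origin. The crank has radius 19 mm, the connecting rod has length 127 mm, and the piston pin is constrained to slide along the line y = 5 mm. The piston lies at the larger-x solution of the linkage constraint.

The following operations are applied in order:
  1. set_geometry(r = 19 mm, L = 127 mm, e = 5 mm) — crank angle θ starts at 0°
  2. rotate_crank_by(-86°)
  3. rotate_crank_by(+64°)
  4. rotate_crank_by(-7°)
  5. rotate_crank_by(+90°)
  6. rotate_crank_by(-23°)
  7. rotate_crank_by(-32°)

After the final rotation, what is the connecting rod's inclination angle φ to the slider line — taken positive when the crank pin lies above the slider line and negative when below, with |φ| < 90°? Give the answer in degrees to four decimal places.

-1.3599

set_geometry: r = 19 mm, L = 127 mm, e = 5 mm; θ ← 0°
rotate_crank_by(-86°): θ ← 0° -86° = -86°
rotate_crank_by(+64°): θ ← -86° +64° = -22°
rotate_crank_by(-7°): θ ← -22° -7° = -29°
rotate_crank_by(+90°): θ ← -29° +90° = 61°
rotate_crank_by(-23°): θ ← 61° -23° = 38°
rotate_crank_by(-32°): θ ← 38° -32° = 6°
crank pin P = (r cos θ, r sin θ) = (18.895916, 1.986041)
h = r sin θ − e = 1.986041 − 5 = -3.013959
sin φ = h / L = -3.013959 / 127 = -0.02373196
φ = arcsin(-0.02373196) = -1.359869°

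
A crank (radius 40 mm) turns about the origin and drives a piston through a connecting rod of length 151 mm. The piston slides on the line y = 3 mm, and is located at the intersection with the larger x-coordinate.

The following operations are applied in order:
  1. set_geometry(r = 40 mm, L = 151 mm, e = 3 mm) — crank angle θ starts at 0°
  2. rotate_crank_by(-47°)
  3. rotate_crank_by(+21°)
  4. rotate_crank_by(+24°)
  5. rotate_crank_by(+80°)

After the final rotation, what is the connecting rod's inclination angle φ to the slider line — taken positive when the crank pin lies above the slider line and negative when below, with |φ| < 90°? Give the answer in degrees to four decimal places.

set_geometry: r = 40 mm, L = 151 mm, e = 3 mm; θ ← 0°
rotate_crank_by(-47°): θ ← 0° -47° = -47°
rotate_crank_by(+21°): θ ← -47° +21° = -26°
rotate_crank_by(+24°): θ ← -26° +24° = -2°
rotate_crank_by(+80°): θ ← -2° +80° = 78°
crank pin P = (r cos θ, r sin θ) = (8.316468, 39.125904)
h = r sin θ − e = 39.125904 − 3 = 36.125904
sin φ = h / L = 36.125904 / 151 = 0.23924440
φ = arcsin(0.23924440) = 13.841948°

13.8419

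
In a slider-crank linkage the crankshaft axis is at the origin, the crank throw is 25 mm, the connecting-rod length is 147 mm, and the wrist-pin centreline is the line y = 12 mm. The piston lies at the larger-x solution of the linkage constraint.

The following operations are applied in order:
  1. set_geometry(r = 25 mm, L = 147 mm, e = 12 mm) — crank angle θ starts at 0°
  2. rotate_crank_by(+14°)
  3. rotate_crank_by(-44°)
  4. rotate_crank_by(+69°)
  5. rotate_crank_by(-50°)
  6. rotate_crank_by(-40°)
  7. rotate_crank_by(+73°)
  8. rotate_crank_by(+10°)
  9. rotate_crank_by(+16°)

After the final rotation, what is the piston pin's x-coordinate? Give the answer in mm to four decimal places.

163.5810

set_geometry: r = 25 mm, L = 147 mm, e = 12 mm; θ ← 0°
rotate_crank_by(+14°): θ ← 0° +14° = 14°
rotate_crank_by(-44°): θ ← 14° -44° = -30°
rotate_crank_by(+69°): θ ← -30° +69° = 39°
rotate_crank_by(-50°): θ ← 39° -50° = -11°
rotate_crank_by(-40°): θ ← -11° -40° = -51°
rotate_crank_by(+73°): θ ← -51° +73° = 22°
rotate_crank_by(+10°): θ ← 22° +10° = 32°
rotate_crank_by(+16°): θ ← 32° +16° = 48°
crank pin P = (r cos θ, r sin θ) = (16.728265, 18.578621)
h = r sin θ − e = 18.578621 − 12 = 6.578621
x = r cos θ + √(L² − h²) = 16.728265 + √(21609.0 − 43.2782) = 16.728265 + 146.852721 = 163.580986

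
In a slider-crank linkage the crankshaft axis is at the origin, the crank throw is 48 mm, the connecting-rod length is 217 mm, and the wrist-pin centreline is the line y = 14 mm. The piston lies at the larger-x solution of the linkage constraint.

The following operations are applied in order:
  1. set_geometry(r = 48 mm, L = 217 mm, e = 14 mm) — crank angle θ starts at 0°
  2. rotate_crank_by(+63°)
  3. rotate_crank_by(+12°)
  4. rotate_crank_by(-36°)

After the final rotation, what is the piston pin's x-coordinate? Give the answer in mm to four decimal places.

set_geometry: r = 48 mm, L = 217 mm, e = 14 mm; θ ← 0°
rotate_crank_by(+63°): θ ← 0° +63° = 63°
rotate_crank_by(+12°): θ ← 63° +12° = 75°
rotate_crank_by(-36°): θ ← 75° -36° = 39°
crank pin P = (r cos θ, r sin θ) = (37.303006, 30.207379)
h = r sin θ − e = 30.207379 − 14 = 16.207379
x = r cos θ + √(L² − h²) = 37.303006 + √(47089.0 − 262.6791) = 37.303006 + 216.393902 = 253.696908

253.6969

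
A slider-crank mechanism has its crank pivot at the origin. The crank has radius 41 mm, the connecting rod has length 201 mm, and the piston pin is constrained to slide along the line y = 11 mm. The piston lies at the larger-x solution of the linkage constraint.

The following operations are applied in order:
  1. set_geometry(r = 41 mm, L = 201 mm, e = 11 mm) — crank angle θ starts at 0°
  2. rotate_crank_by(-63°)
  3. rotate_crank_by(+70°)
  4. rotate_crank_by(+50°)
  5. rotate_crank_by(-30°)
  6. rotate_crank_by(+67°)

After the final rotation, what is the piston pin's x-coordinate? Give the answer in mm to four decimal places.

195.9036

set_geometry: r = 41 mm, L = 201 mm, e = 11 mm; θ ← 0°
rotate_crank_by(-63°): θ ← 0° -63° = -63°
rotate_crank_by(+70°): θ ← -63° +70° = 7°
rotate_crank_by(+50°): θ ← 7° +50° = 57°
rotate_crank_by(-30°): θ ← 57° -30° = 27°
rotate_crank_by(+67°): θ ← 27° +67° = 94°
crank pin P = (r cos θ, r sin θ) = (-2.860015, 40.900126)
h = r sin θ − e = 40.900126 − 11 = 29.900126
x = r cos θ + √(L² − h²) = -2.860015 + √(40401.0 − 894.0175) = -2.860015 + 198.763635 = 195.903619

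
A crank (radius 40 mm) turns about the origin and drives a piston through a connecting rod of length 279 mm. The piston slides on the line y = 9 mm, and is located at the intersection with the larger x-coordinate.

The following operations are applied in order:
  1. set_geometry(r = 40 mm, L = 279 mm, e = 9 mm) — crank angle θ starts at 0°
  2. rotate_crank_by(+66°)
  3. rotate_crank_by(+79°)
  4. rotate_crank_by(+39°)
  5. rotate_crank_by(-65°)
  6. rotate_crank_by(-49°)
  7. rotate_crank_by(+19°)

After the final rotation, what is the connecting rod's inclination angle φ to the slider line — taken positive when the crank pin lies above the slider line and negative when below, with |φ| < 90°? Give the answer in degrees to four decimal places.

6.3781

set_geometry: r = 40 mm, L = 279 mm, e = 9 mm; θ ← 0°
rotate_crank_by(+66°): θ ← 0° +66° = 66°
rotate_crank_by(+79°): θ ← 66° +79° = 145°
rotate_crank_by(+39°): θ ← 145° +39° = 184°
rotate_crank_by(-65°): θ ← 184° -65° = 119°
rotate_crank_by(-49°): θ ← 119° -49° = 70°
rotate_crank_by(+19°): θ ← 70° +19° = 89°
crank pin P = (r cos θ, r sin θ) = (0.698096, 39.993908)
h = r sin θ − e = 39.993908 − 9 = 30.993908
sin φ = h / L = 30.993908 / 279 = 0.11108928
φ = arcsin(0.11108928) = 6.378111°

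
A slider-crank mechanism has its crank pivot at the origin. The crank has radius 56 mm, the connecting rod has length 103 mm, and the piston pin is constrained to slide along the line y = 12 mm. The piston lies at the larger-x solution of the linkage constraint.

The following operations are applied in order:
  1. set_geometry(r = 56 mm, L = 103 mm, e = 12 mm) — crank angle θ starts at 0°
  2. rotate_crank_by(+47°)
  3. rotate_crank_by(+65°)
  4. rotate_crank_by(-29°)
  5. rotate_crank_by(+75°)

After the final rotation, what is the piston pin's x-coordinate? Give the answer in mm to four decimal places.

50.6857

set_geometry: r = 56 mm, L = 103 mm, e = 12 mm; θ ← 0°
rotate_crank_by(+47°): θ ← 0° +47° = 47°
rotate_crank_by(+65°): θ ← 47° +65° = 112°
rotate_crank_by(-29°): θ ← 112° -29° = 83°
rotate_crank_by(+75°): θ ← 83° +75° = 158°
crank pin P = (r cos θ, r sin θ) = (-51.922296, 20.977969)
h = r sin θ − e = 20.977969 − 12 = 8.977969
x = r cos θ + √(L² − h²) = -51.922296 + √(10609.0 − 80.6039) = -51.922296 + 102.607973 = 50.685677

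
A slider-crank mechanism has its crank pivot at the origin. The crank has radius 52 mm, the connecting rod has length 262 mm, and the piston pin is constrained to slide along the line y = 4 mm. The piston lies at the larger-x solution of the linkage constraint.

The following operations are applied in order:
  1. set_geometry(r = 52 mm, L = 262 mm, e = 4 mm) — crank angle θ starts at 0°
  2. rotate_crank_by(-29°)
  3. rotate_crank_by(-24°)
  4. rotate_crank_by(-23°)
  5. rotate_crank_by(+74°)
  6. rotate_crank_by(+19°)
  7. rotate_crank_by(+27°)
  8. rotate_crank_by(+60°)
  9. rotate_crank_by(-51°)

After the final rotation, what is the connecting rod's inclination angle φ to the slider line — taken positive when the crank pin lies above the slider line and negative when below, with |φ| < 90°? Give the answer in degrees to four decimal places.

8.2354

set_geometry: r = 52 mm, L = 262 mm, e = 4 mm; θ ← 0°
rotate_crank_by(-29°): θ ← 0° -29° = -29°
rotate_crank_by(-24°): θ ← -29° -24° = -53°
rotate_crank_by(-23°): θ ← -53° -23° = -76°
rotate_crank_by(+74°): θ ← -76° +74° = -2°
rotate_crank_by(+19°): θ ← -2° +19° = 17°
rotate_crank_by(+27°): θ ← 17° +27° = 44°
rotate_crank_by(+60°): θ ← 44° +60° = 104°
rotate_crank_by(-51°): θ ← 104° -51° = 53°
crank pin P = (r cos θ, r sin θ) = (31.294381, 41.529047)
h = r sin θ − e = 41.529047 − 4 = 37.529047
sin φ = h / L = 37.529047 / 262 = 0.14324064
φ = arcsin(0.14324064) = 8.235412°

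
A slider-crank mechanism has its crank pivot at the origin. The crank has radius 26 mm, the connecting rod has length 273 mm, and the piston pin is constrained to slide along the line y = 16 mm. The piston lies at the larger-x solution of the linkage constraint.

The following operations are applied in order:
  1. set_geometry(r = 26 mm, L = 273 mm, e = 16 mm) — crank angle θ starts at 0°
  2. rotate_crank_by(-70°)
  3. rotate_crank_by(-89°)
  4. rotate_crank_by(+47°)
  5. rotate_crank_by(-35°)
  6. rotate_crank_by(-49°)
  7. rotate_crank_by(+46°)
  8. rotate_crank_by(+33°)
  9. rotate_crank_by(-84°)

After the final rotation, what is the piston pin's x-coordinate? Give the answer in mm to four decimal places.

set_geometry: r = 26 mm, L = 273 mm, e = 16 mm; θ ← 0°
rotate_crank_by(-70°): θ ← 0° -70° = -70°
rotate_crank_by(-89°): θ ← -70° -89° = -159°
rotate_crank_by(+47°): θ ← -159° +47° = -112°
rotate_crank_by(-35°): θ ← -112° -35° = -147°
rotate_crank_by(-49°): θ ← -147° -49° = -196°
rotate_crank_by(+46°): θ ← -196° +46° = -150°
rotate_crank_by(+33°): θ ← -150° +33° = -117°
rotate_crank_by(-84°): θ ← -117° -84° = -201°
crank pin P = (r cos θ, r sin θ) = (-24.273091, 9.317567)
h = r sin θ − e = 9.317567 − 16 = -6.682433
x = r cos θ + √(L² − h²) = -24.273091 + √(74529.0 − 44.6549) = -24.273091 + 272.918202 = 248.645111

248.6451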